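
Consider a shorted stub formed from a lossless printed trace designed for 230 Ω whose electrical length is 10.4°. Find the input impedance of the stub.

tan(βl) = 0.184
For a shorted stub, Z_in = jZ_0·tan(βl)

Z_in ≈ +j42.2 Ω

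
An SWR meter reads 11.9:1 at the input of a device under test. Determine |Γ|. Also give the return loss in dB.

|Γ| ≈ 0.845; return loss ≈ 1.46 dB

|Γ| = (S − 1)/(S + 1) = (11.9 − 1)/(11.9 + 1) = 10.9/12.9
RL = −20·log₁₀|Γ| = −20·log₁₀(0.845)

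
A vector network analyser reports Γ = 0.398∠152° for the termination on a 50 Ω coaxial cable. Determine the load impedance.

Z_L ≈ 22.6 + j10 Ω

Z_L = Z_0·(1 + Γ)/(1 − Γ) = 50·(0.649 + j0.187)/(1.35 − j0.187)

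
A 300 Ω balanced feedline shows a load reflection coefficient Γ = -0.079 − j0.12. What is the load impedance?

Z_L ≈ 249 − j61.1 Ω

Z_L = Z_0·(1 + Γ)/(1 − Γ) = 300·(0.921 − j0.12)/(1.08 + j0.12)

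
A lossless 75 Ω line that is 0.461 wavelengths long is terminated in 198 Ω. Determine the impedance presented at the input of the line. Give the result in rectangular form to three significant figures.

Z_in ≈ 147 + j78 Ω

βl = 2π × 0.461 = 166°
tan(βl) = tan(166°) = -0.25
Z_in = Z_0·(Z_L + jZ_0·tanβl)/(Z_0 + jZ_L·tanβl)
     = 75·(198 − j18.8)/(75 − j49.5)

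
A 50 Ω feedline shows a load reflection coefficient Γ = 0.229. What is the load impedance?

Z_L ≈ 79.7 Ω

Z_L = Z_0·(1 + Γ)/(1 − Γ) = 50·(1.23)/(0.771)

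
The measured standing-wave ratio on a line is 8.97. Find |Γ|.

|Γ| ≈ 0.799

|Γ| = (S − 1)/(S + 1) = (8.97 − 1)/(8.97 + 1) = 7.97/9.97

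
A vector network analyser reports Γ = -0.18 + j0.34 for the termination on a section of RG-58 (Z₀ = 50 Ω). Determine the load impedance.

Z_L ≈ 28.2 + j22.5 Ω

Z_L = Z_0·(1 + Γ)/(1 − Γ) = 50·(0.82 + j0.34)/(1.18 − j0.34)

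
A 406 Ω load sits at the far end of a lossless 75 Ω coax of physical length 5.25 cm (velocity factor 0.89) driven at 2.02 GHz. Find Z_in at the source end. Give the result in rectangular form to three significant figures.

Z_in ≈ 36.1 + j90.6 Ω

λ = v/f = 0.89·c / 2.02 GHz = 0.132 m
βl = 2π·l/λ = 2π × 0.397 = 143°
tan(βl) = tan(143°) = -0.754
Z_in = Z_0·(Z_L + jZ_0·tanβl)/(Z_0 + jZ_L·tanβl)
     = 75·(406 − j56.5)/(75 − j306)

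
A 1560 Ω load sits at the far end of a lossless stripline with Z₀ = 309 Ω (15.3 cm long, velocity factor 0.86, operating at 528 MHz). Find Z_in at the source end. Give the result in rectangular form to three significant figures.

Z_in ≈ 71.4 + j123 Ω

λ = v/f = 0.86·c / 528 MHz = 0.489 m
βl = 2π·l/λ = 2π × 0.313 = 113°
tan(βl) = tan(113°) = -2.39
Z_in = Z_0·(Z_L + jZ_0·tanβl)/(Z_0 + jZ_L·tanβl)
     = 309·(1560 − j738)/(309 − j3730)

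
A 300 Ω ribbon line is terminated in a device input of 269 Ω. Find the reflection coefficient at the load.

Γ = -0.0545

Γ = (Z_L − Z_0)/(Z_L + Z_0) = (269 − 300)/(269 + 300) = -31/569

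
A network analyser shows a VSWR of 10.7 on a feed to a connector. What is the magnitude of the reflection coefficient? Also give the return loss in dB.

|Γ| ≈ 0.829; return loss ≈ 1.63 dB

|Γ| = (S − 1)/(S + 1) = (10.7 − 1)/(10.7 + 1) = 9.7/11.7
RL = −20·log₁₀|Γ| = −20·log₁₀(0.829)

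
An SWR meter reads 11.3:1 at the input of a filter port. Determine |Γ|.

|Γ| ≈ 0.837

|Γ| = (S − 1)/(S + 1) = (11.3 − 1)/(11.3 + 1) = 10.3/12.3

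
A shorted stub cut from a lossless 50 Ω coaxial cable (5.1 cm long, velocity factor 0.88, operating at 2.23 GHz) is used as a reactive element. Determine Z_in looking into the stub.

Z_in ≈ −j23.2 Ω

λ = v/f = 0.88·c / 2.23 GHz = 0.118 m
βl = 2π·l/λ = 2π × 0.431 = 155°
tan(βl) = -0.464
For a shorted stub, Z_in = jZ_0·tan(βl)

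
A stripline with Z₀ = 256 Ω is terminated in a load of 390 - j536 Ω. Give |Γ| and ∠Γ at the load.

Γ ≈ 0.658 ∠ -36.3°

Γ = (Z_L − Z_0)/(Z_L + Z_0) = (134 − j536)/(646 − j536)
|Γ| = 552/839 = 0.658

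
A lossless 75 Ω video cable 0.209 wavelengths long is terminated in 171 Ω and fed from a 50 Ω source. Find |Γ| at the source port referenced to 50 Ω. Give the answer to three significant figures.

βl = 2π × 0.209 = 75.2°
tan(βl) = 3.8
Z_in = Z_0·(Z_L + jZ_0·tanβl)/(Z_0 + jZ_L·tanβl) = 34.7 − j15.7 Ω
Γ_s = (Z_in − Z_s)/(Z_in + Z_s) = (-15.3 − j15.7)/(84.7 − j15.7), |Γ_s| = 0.255

|Γ| ≈ 0.255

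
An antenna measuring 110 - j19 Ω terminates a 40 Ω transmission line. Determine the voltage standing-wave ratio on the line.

VSWR ≈ 2.84

Γ = (Z_L − Z_0)/(Z_L + Z_0) = (70 − j19)/(150 − j19)
|Γ| = 72.5/151 = 0.48
VSWR = (1 + |Γ|)/(1 − |Γ|) = 1.48/0.52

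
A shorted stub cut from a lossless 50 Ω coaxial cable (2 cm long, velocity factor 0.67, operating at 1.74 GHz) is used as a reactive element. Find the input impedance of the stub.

Z_in ≈ +j95.4 Ω

λ = v/f = 0.67·c / 1.74 GHz = 0.116 m
βl = 2π·l/λ = 2π × 0.173 = 62.3°
tan(βl) = 1.91
For a shorted stub, Z_in = jZ_0·tan(βl)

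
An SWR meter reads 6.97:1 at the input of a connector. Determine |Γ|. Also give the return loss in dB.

|Γ| = (S − 1)/(S + 1) = (6.97 − 1)/(6.97 + 1) = 5.97/7.97
RL = −20·log₁₀|Γ| = −20·log₁₀(0.749)

|Γ| ≈ 0.749; return loss ≈ 2.51 dB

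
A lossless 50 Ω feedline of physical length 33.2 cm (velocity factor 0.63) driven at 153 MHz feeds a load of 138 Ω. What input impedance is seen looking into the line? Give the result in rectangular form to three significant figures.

Z_in ≈ 18.3 + j5.13 Ω

λ = v/f = 0.63·c / 153 MHz = 1.24 m
βl = 2π·l/λ = 2π × 0.269 = 96.8°
tan(βl) = tan(96.8°) = -8.44
Z_in = Z_0·(Z_L + jZ_0·tanβl)/(Z_0 + jZ_L·tanβl)
     = 50·(138 − j422)/(50 − j1170)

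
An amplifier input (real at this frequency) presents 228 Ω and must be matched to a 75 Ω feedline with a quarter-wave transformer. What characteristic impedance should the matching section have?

Z_qwt ≈ 131 Ω

Z_qwt = √(Z_0·R_L) = √(75 × 228) = √17100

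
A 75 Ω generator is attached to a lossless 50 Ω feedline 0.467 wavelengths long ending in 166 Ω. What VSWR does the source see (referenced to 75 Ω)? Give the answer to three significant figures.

βl = 2π × 0.467 = 168°
tan(βl) = -0.21
Z_in = Z_0·(Z_L + jZ_0·tanβl)/(Z_0 + jZ_L·tanβl) = 117 + j70.9 Ω
Γ_s = (Z_in − Z_s)/(Z_in + Z_s) = (41.5 + j70.9)/(192 + j70.9), |Γ_s| = 0.402
VSWR = (1 + |Γ_s|)/(1 − |Γ_s|)

VSWR ≈ 2.35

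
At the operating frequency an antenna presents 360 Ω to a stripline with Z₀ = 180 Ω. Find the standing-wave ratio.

VSWR ≈ 2

Γ = (360 − 180)/(360 + 180) = 0.333
VSWR = (1 + 0.333)/(1 − 0.333)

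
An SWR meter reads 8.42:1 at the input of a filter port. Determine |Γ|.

|Γ| = (S − 1)/(S + 1) = (8.42 − 1)/(8.42 + 1) = 7.42/9.42

|Γ| ≈ 0.788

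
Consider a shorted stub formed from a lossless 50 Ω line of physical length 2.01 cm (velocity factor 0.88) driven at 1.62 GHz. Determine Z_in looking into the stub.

λ = v/f = 0.88·c / 1.62 GHz = 0.163 m
βl = 2π·l/λ = 2π × 0.123 = 44.4°
tan(βl) = 0.979
For a shorted stub, Z_in = jZ_0·tan(βl)

Z_in ≈ +j49 Ω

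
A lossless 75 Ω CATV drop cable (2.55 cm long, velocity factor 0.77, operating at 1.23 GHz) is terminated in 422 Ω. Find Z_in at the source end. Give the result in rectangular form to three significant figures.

λ = v/f = 0.77·c / 1.23 GHz = 0.188 m
βl = 2π·l/λ = 2π × 0.136 = 48.9°
tan(βl) = tan(48.9°) = 1.15
Z_in = Z_0·(Z_L + jZ_0·tanβl)/(Z_0 + jZ_L·tanβl)
     = 75·(422 + j85.9)/(75 + j483)

Z_in ≈ 22.9 − j61.9 Ω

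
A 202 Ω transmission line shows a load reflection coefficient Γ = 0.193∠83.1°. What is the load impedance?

Z_L = Z_0·(1 + Γ)/(1 − Γ) = 202·(1.02 + j0.192)/(0.977 − j0.192)

Z_L ≈ 196 + j78.1 Ω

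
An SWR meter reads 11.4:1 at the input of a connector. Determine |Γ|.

|Γ| = (S − 1)/(S + 1) = (11.4 − 1)/(11.4 + 1) = 10.4/12.4

|Γ| ≈ 0.839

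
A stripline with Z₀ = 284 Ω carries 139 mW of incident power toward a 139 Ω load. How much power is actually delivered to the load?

P_delivered ≈ 123 mW

Γ = (139 − 284)/(139 + 284) = -0.343
|Γ|² = 0.118
P_refl = |Γ|²·P_inc = 16.3 mW, P_del = (1 − |Γ|²)·P_inc = 123 mW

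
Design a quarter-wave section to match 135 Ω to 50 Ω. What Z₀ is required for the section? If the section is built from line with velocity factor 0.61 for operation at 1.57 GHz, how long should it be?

Z_qwt ≈ 82.2 Ω; length ≈ 2.91 cm

Z_qwt = √(Z_0·R_L) = √(50 × 135) = √6750
λ = 0.61·c/f = 0.117 m, so l = λ/4 = 0.0291 m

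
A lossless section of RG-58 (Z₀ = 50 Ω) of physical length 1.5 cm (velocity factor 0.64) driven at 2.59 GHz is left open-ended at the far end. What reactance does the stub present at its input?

X_in ≈ -15.4 Ω (capacitive)

λ = v/f = 0.64·c / 2.59 GHz = 0.0741 m
βl = 2π·l/λ = 2π × 0.202 = 72.8°
tan(βl) = 3.24
For an open-ended stub, Z_in = −jZ_0·cot(βl) = −jZ_0/tan(βl)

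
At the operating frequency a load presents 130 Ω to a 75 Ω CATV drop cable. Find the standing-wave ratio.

VSWR ≈ 1.73

Γ = (130 − 75)/(130 + 75) = 0.268
VSWR = (1 + 0.268)/(1 − 0.268)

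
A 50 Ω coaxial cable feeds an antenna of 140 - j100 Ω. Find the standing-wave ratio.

VSWR ≈ 4.36

Γ = (Z_L − Z_0)/(Z_L + Z_0) = (90 − j100)/(190 − j100)
|Γ| = 135/215 = 0.627
VSWR = (1 + |Γ|)/(1 − |Γ|) = 1.63/0.373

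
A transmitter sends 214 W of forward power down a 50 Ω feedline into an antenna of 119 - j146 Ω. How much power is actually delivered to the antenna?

|Γ| = |(69 − j146)/(169 − j146)| = 0.723
|Γ|² = 0.523
P_refl = |Γ|²·P_inc = 112 W, P_del = (1 − |Γ|²)·P_inc = 102 W

P_delivered ≈ 102 W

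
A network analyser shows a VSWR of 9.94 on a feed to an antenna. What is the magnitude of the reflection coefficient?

|Γ| = (S − 1)/(S + 1) = (9.94 − 1)/(9.94 + 1) = 8.94/10.9

|Γ| ≈ 0.817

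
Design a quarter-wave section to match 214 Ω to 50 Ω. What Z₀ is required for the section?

Z_qwt = √(Z_0·R_L) = √(50 × 214) = √10700

Z_qwt ≈ 103 Ω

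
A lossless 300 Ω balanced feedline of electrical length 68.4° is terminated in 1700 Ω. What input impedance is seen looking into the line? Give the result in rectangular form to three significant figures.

tan(βl) = tan(68.4°) = 2.53
Z_in = Z_0·(Z_L + jZ_0·tanβl)/(Z_0 + jZ_L·tanβl)
     = 300·(1700 + j758)/(300 + j4290)

Z_in ≈ 60.9 − j115 Ω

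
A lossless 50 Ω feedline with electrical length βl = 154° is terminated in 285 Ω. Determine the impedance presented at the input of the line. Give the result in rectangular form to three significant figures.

Z_in ≈ 40.4 + j88 Ω

tan(βl) = tan(154°) = -0.488
Z_in = Z_0·(Z_L + jZ_0·tanβl)/(Z_0 + jZ_L·tanβl)
     = 50·(285 − j24.4)/(50 − j139)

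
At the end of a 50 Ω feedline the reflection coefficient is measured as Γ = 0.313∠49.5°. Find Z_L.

Z_L = Z_0·(1 + Γ)/(1 − Γ) = 50·(1.2 + j0.238)/(0.797 − j0.238)

Z_L ≈ 65.2 + j34.4 Ω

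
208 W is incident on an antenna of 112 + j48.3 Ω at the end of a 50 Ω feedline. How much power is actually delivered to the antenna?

P_delivered ≈ 163 W

|Γ| = |(62 + j48.3)/(162 + j48.3)| = 0.465
|Γ|² = 0.216
P_refl = |Γ|²·P_inc = 45 W, P_del = (1 − |Γ|²)·P_inc = 163 W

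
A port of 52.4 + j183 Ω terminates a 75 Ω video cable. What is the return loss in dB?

RL ≈ 1.65 dB

Γ = (-22.6 + j183)/(127.4 + j183), |Γ| = 0.827
RL = −20·log₁₀|Γ| = −20·log₁₀(0.827)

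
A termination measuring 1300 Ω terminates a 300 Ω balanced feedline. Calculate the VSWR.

VSWR ≈ 4.33

Γ = (1300 − 300)/(1300 + 300) = 0.625
VSWR = (1 + 0.625)/(1 − 0.625)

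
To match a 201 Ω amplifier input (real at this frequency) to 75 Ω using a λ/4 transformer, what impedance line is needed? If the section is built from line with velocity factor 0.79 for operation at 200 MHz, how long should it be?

Z_qwt ≈ 123 Ω; length ≈ 29.6 cm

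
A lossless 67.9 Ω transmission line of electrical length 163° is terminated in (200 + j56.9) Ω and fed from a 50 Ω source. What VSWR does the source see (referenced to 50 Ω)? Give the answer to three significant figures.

tan(βl) = -0.306
Z_in = Z_0·(Z_L + jZ_0·tanβl)/(Z_0 + jZ_L·tanβl) = 91.5 + j94.4 Ω
Γ_s = (Z_in − Z_s)/(Z_in + Z_s) = (41.5 + j94.4)/(142 + j94.4), |Γ_s| = 0.606
VSWR = (1 + |Γ_s|)/(1 − |Γ_s|)

VSWR ≈ 4.08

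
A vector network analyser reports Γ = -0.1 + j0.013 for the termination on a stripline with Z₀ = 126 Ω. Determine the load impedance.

Z_L = Z_0·(1 + Γ)/(1 − Γ) = 126·(0.9 + j0.013)/(1.1 − j0.013)

Z_L ≈ 103 + j2.71 Ω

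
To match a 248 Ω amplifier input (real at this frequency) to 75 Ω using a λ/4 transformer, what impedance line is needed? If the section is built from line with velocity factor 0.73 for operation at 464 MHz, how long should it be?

Z_qwt ≈ 136 Ω; length ≈ 11.8 cm

Z_qwt = √(Z_0·R_L) = √(75 × 248) = √18600
λ = 0.73·c/f = 0.472 m, so l = λ/4 = 0.118 m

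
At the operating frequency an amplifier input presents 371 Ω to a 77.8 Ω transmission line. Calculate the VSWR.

For a purely resistive load, VSWR = R_L/Z_0 or Z_0/R_L (whichever > 1) = 371/77.8

VSWR ≈ 4.77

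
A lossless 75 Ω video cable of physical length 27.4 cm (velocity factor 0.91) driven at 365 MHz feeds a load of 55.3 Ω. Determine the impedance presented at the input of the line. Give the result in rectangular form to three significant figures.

λ = v/f = 0.91·c / 365 MHz = 0.748 m
βl = 2π·l/λ = 2π × 0.366 = 132°
tan(βl) = tan(132°) = -1.12
Z_in = Z_0·(Z_L + jZ_0·tanβl)/(Z_0 + jZ_L·tanβl)
     = 75·(55.3 − j83.6)/(75 − j61.7)

Z_in ≈ 74 − j22.8 Ω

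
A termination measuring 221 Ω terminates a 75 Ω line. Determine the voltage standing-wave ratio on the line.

VSWR ≈ 2.95

For a purely resistive load, VSWR = R_L/Z_0 or Z_0/R_L (whichever > 1) = 221/75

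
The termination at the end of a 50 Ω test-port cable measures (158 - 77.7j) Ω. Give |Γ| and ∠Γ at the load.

Γ ≈ 0.599 ∠ -15.2°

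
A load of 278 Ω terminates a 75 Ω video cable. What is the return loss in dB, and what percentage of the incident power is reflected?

RL ≈ 4.81 dB; 33.1% of incident power reflected

Γ = (278 − 75)/(278 + 75) = 0.575
RL = −20·log₁₀(0.575) = 4.81 dB
P_refl/P_inc = |Γ|² = 0.331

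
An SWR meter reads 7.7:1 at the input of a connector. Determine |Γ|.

|Γ| ≈ 0.77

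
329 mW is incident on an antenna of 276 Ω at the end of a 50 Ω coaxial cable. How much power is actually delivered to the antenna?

Γ = (276 − 50)/(276 + 50) = 0.693
|Γ|² = 0.481
P_refl = |Γ|²·P_inc = 158 mW, P_del = (1 − |Γ|²)·P_inc = 171 mW

P_delivered ≈ 171 mW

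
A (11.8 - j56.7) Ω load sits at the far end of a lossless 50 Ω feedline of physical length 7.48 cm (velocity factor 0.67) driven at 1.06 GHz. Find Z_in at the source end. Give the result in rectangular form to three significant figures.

Z_in ≈ 404 − j186 Ω

λ = v/f = 0.67·c / 1.06 GHz = 0.19 m
βl = 2π·l/λ = 2π × 0.394 = 142°
tan(βl) = tan(142°) = -0.781
Z_in = Z_0·(Z_L + jZ_0·tanβl)/(Z_0 + jZ_L·tanβl)
     = 50·(11.8 − j95.8)/(5.71 − j9.22)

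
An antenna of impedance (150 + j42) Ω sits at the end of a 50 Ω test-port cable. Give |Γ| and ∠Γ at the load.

Γ = (Z_L − Z_0)/(Z_L + Z_0) = (100 + j42)/(200 + j42)
|Γ| = 108/204 = 0.531

Γ ≈ 0.531 ∠ 10.9°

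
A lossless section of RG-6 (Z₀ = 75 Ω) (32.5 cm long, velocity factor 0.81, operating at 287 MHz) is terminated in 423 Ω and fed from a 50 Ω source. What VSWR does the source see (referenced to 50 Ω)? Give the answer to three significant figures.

VSWR ≈ 6.4

λ = v/f = 0.81·c / 287 MHz = 0.847 m
βl = 2π·l/λ = 2π × 0.384 = 138°
tan(βl) = -0.895
Z_in = Z_0·(Z_L + jZ_0·tanβl)/(Z_0 + jZ_L·tanβl) = 28.8 + j78.1 Ω
Γ_s = (Z_in − Z_s)/(Z_in + Z_s) = (-21.2 + j78.1)/(78.8 + j78.1), |Γ_s| = 0.73
VSWR = (1 + |Γ_s|)/(1 − |Γ_s|)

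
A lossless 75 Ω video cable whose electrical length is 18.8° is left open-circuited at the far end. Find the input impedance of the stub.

Z_in ≈ −j220 Ω

tan(βl) = 0.34
For an open-circuited stub, Z_in = −jZ_0·cot(βl) = −jZ_0/tan(βl)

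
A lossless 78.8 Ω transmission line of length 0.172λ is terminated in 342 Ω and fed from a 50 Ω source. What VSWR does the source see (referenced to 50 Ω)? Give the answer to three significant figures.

VSWR ≈ 3.7

βl = 2π × 0.172 = 61.9°
tan(βl) = 1.87
Z_in = Z_0·(Z_L + jZ_0·tanβl)/(Z_0 + jZ_L·tanβl) = 23 − j39.2 Ω
Γ_s = (Z_in − Z_s)/(Z_in + Z_s) = (-27 − j39.2)/(73 − j39.2), |Γ_s| = 0.575
VSWR = (1 + |Γ_s|)/(1 − |Γ_s|)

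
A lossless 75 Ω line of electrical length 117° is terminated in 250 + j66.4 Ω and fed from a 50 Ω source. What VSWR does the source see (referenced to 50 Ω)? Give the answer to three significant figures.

VSWR ≈ 2.86

tan(βl) = -1.96
Z_in = Z_0·(Z_L + jZ_0·tanβl)/(Z_0 + jZ_L·tanβl) = 24.1 + j28.1 Ω
Γ_s = (Z_in − Z_s)/(Z_in + Z_s) = (-25.9 + j28.1)/(74.1 + j28.1), |Γ_s| = 0.482
VSWR = (1 + |Γ_s|)/(1 − |Γ_s|)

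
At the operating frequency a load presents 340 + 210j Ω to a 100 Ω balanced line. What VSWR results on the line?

VSWR ≈ 4.78

Γ = (Z_L − Z_0)/(Z_L + Z_0) = (240 + j210)/(440 + j210)
|Γ| = 319/488 = 0.654
VSWR = (1 + |Γ|)/(1 − |Γ|) = 1.65/0.346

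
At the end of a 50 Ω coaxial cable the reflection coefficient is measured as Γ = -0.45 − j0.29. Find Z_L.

Z_L ≈ 16.3 − j13.3 Ω

Z_L = Z_0·(1 + Γ)/(1 − Γ) = 50·(0.55 − j0.29)/(1.45 + j0.29)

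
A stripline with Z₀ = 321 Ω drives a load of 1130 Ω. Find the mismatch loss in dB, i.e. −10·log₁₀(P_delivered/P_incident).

Γ = (1130 − 321)/(1130 + 321) = 0.558
|Γ|² = 0.311, so P_del/P_inc = 1 − |Γ|² = 0.689
ML = −10·log₁₀(1 − |Γ|²)

mismatch loss ≈ 1.62 dB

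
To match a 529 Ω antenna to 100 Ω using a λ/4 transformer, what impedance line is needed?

Z_qwt ≈ 230 Ω

Z_qwt = √(Z_0·R_L) = √(100 × 529) = √52900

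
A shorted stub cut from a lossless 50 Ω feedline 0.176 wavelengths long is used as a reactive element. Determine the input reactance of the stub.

X_in ≈ 99.7 Ω (inductive)

βl = 2π × 0.176 = 63.4°
tan(βl) = 1.99
For a shorted stub, Z_in = jZ_0·tan(βl)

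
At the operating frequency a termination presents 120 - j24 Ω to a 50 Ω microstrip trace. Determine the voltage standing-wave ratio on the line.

VSWR ≈ 2.52

Γ = (Z_L − Z_0)/(Z_L + Z_0) = (70 − j24)/(170 − j24)
|Γ| = 74/172 = 0.431
VSWR = (1 + |Γ|)/(1 − |Γ|) = 1.43/0.569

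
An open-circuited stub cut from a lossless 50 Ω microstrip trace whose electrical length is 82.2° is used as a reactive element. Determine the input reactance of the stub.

tan(βl) = 7.3
For an open-circuited stub, Z_in = −jZ_0·cot(βl) = −jZ_0/tan(βl)

X_in ≈ -6.85 Ω (capacitive)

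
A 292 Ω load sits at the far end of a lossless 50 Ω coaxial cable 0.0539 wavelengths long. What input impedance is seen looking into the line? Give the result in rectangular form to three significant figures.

βl = 2π × 0.0539 = 19.4°
tan(βl) = tan(19.4°) = 0.352
Z_in = Z_0·(Z_L + jZ_0·tanβl)/(Z_0 + jZ_L·tanβl)
     = 50·(292 + j17.6)/(50 + j103)

Z_in ≈ 62.7 − j111 Ω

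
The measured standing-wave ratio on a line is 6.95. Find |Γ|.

|Γ| = (S − 1)/(S + 1) = (6.95 − 1)/(6.95 + 1) = 5.95/7.95

|Γ| ≈ 0.748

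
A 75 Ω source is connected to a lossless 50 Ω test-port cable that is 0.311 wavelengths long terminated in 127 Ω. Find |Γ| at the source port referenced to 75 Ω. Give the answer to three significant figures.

βl = 2π × 0.311 = 112°
tan(βl) = -2.48
Z_in = Z_0·(Z_L + jZ_0·tanβl)/(Z_0 + jZ_L·tanβl) = 22.3 + j16.6 Ω
Γ_s = (Z_in − Z_s)/(Z_in + Z_s) = (-52.7 + j16.6)/(97.3 + j16.6), |Γ_s| = 0.559

|Γ| ≈ 0.559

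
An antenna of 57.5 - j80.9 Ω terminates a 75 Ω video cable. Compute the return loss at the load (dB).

Γ = (-17.5 − j80.9)/(132.5 − j80.9), |Γ| = 0.533
RL = −20·log₁₀|Γ| = −20·log₁₀(0.533)

RL ≈ 5.46 dB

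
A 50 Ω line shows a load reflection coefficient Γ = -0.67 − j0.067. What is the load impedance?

Z_L ≈ 9.78 − j2.4 Ω

Z_L = Z_0·(1 + Γ)/(1 − Γ) = 50·(0.33 − j0.067)/(1.67 + j0.067)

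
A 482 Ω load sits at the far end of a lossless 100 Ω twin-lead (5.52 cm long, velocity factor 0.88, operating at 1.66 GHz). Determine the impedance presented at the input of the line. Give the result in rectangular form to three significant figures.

Z_in ≈ 30.2 + j65.5 Ω

λ = v/f = 0.88·c / 1.66 GHz = 0.159 m
βl = 2π·l/λ = 2π × 0.347 = 125°
tan(βl) = tan(125°) = -1.43
Z_in = Z_0·(Z_L + jZ_0·tanβl)/(Z_0 + jZ_L·tanβl)
     = 100·(482 − j143)/(100 − j690)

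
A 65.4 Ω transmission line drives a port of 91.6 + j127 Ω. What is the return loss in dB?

Γ = (26.2 + j127)/(157 + j127), |Γ| = 0.642
RL = −20·log₁₀|Γ| = −20·log₁₀(0.642)

RL ≈ 3.85 dB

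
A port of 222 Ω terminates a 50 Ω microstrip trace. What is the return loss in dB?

RL ≈ 3.98 dB

Γ = (222 − 50)/(222 + 50) = 0.632
RL = −20·log₁₀|Γ| = −20·log₁₀(0.632)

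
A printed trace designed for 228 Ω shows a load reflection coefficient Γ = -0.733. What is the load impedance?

Z_L = Z_0·(1 + Γ)/(1 − Γ) = 228·(0.267)/(1.73)

Z_L ≈ 35.1 Ω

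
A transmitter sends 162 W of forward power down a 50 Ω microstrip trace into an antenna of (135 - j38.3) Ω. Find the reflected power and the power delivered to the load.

P_reflected ≈ 39.5 W; P_delivered ≈ 123 W

|Γ| = |(85 − j38.3)/(185 − j38.3)| = 0.493
|Γ|² = 0.244
P_refl = |Γ|²·P_inc = 39.5 W, P_del = (1 − |Γ|²)·P_inc = 123 W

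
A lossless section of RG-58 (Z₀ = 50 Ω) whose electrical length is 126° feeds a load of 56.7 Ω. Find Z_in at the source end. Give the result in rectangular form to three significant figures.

Z_in ≈ 47.8 + j5.73 Ω

tan(βl) = tan(126°) = -1.38
Z_in = Z_0·(Z_L + jZ_0·tanβl)/(Z_0 + jZ_L·tanβl)
     = 50·(56.7 − j68.8)/(50 − j78)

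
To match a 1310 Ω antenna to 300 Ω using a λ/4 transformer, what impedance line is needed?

Z_qwt = √(Z_0·R_L) = √(300 × 1310) = √393000

Z_qwt ≈ 627 Ω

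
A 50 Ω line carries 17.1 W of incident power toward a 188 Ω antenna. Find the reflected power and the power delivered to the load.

P_reflected ≈ 5.75 W; P_delivered ≈ 11.4 W

Γ = (188 − 50)/(188 + 50) = 0.58
|Γ|² = 0.336
P_refl = |Γ|²·P_inc = 5.75 W, P_del = (1 − |Γ|²)·P_inc = 11.4 W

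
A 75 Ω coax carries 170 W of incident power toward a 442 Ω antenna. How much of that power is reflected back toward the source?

P_reflected ≈ 85.7 W

Γ = (442 − 75)/(442 + 75) = 0.71
|Γ|² = 0.504
P_refl = |Γ|²·P_inc = 85.7 W, P_del = (1 − |Γ|²)·P_inc = 84.3 W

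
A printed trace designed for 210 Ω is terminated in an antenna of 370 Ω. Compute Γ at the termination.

Γ = 0.276

Γ = (Z_L − Z_0)/(Z_L + Z_0) = (370 − 210)/(370 + 210) = 160/580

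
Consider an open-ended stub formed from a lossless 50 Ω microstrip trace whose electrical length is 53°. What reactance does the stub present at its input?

tan(βl) = 1.33
For an open-ended stub, Z_in = −jZ_0·cot(βl) = −jZ_0/tan(βl)

X_in ≈ -37.7 Ω (capacitive)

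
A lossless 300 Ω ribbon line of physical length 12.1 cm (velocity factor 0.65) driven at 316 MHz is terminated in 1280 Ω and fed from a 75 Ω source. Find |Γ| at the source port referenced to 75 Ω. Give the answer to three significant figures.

λ = v/f = 0.65·c / 316 MHz = 0.617 m
βl = 2π·l/λ = 2π × 0.196 = 70.6°
tan(βl) = 2.84
Z_in = Z_0·(Z_L + jZ_0·tanβl)/(Z_0 + jZ_L·tanβl) = 78.5 − j99.2 Ω
Γ_s = (Z_in − Z_s)/(Z_in + Z_s) = (3.51 − j99.2)/(154 − j99.2), |Γ_s| = 0.543

|Γ| ≈ 0.543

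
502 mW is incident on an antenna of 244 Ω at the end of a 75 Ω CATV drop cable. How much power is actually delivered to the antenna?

P_delivered ≈ 361 mW

Γ = (244 − 75)/(244 + 75) = 0.53
|Γ|² = 0.281
P_refl = |Γ|²·P_inc = 141 mW, P_del = (1 − |Γ|²)·P_inc = 361 mW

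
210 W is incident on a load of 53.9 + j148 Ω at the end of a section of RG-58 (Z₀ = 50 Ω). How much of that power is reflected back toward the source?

P_reflected ≈ 141 W

|Γ| = |(3.9 + j148)/(103.9 + j148)| = 0.819
|Γ|² = 0.67
P_refl = |Γ|²·P_inc = 141 W, P_del = (1 − |Γ|²)·P_inc = 69.2 W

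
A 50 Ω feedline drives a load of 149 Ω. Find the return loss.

RL ≈ 6.06 dB

Γ = (149 − 50)/(149 + 50) = 0.497
RL = −20·log₁₀|Γ| = −20·log₁₀(0.497)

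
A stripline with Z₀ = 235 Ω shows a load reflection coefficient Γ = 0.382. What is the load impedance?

Z_L = Z_0·(1 + Γ)/(1 − Γ) = 235·(1.38)/(0.618)

Z_L ≈ 526 Ω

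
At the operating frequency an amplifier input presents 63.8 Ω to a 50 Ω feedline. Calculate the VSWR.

For a purely resistive load, VSWR = R_L/Z_0 or Z_0/R_L (whichever > 1) = 63.8/50

VSWR ≈ 1.28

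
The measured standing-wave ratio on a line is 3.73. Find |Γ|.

|Γ| ≈ 0.577

|Γ| = (S − 1)/(S + 1) = (3.73 − 1)/(3.73 + 1) = 2.73/4.73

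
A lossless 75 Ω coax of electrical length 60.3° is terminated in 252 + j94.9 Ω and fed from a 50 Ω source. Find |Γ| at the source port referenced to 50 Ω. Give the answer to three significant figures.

tan(βl) = 1.75
Z_in = Z_0·(Z_L + jZ_0·tanβl)/(Z_0 + jZ_L·tanβl) = 28.4 − j48.6 Ω
Γ_s = (Z_in − Z_s)/(Z_in + Z_s) = (-21.6 − j48.6)/(78.4 − j48.6), |Γ_s| = 0.577

|Γ| ≈ 0.577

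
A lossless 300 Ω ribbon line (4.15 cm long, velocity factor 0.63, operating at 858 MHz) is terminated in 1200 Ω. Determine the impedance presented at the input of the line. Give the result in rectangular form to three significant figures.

λ = v/f = 0.63·c / 858 MHz = 0.22 m
βl = 2π·l/λ = 2π × 0.188 = 67.8°
tan(βl) = tan(67.8°) = 2.45
Z_in = Z_0·(Z_L + jZ_0·tanβl)/(Z_0 + jZ_L·tanβl)
     = 300·(1200 + j736)/(300 + j2940)

Z_in ≈ 86.6 − j113 Ω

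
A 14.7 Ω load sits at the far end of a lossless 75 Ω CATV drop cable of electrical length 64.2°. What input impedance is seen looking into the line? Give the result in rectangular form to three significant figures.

Z_in ≈ 66.6 + j128 Ω

tan(βl) = tan(64.2°) = 2.07
Z_in = Z_0·(Z_L + jZ_0·tanβl)/(Z_0 + jZ_L·tanβl)
     = 75·(14.7 + j155)/(75 + j30.4)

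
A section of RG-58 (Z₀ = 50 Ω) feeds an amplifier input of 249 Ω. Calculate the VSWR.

Γ = (249 − 50)/(249 + 50) = 0.666
VSWR = (1 + 0.666)/(1 − 0.666)

VSWR ≈ 4.98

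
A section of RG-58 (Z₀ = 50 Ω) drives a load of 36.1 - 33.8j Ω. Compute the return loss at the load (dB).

RL ≈ 8.07 dB

Γ = (-13.9 − j33.8)/(86.1 − j33.8), |Γ| = 0.395
RL = −20·log₁₀|Γ| = −20·log₁₀(0.395)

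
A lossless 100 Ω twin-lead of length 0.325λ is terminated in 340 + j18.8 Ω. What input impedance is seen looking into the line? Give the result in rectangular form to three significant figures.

βl = 2π × 0.325 = 117°
tan(βl) = tan(117°) = -1.96
Z_in = Z_0·(Z_L + jZ_0·tanβl)/(Z_0 + jZ_L·tanβl)
     = 100·(340 − j177)/(137 − j667)

Z_in ≈ 35.6 + j43.7 Ω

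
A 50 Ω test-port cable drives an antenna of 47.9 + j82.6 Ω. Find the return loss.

RL ≈ 3.81 dB

Γ = (-2.1 + j82.6)/(97.9 + j82.6), |Γ| = 0.645
RL = −20·log₁₀|Γ| = −20·log₁₀(0.645)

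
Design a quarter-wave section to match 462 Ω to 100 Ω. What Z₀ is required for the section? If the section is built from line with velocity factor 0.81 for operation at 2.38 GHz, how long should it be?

Z_qwt ≈ 215 Ω; length ≈ 2.55 cm

Z_qwt = √(Z_0·R_L) = √(100 × 462) = √46200
λ = 0.81·c/f = 0.102 m, so l = λ/4 = 0.0255 m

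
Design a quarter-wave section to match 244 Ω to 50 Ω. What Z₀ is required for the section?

Z_qwt = √(Z_0·R_L) = √(50 × 244) = √12200

Z_qwt ≈ 110 Ω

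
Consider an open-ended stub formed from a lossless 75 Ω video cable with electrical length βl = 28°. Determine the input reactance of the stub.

tan(βl) = 0.532
For an open-ended stub, Z_in = −jZ_0·cot(βl) = −jZ_0/tan(βl)

X_in ≈ -141 Ω (capacitive)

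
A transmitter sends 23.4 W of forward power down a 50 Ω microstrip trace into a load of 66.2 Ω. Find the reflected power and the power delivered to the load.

Γ = (66.2 − 50)/(66.2 + 50) = 0.139
|Γ|² = 0.0194
P_refl = |Γ|²·P_inc = 0.455 W, P_del = (1 − |Γ|²)·P_inc = 22.9 W

P_reflected ≈ 0.455 W; P_delivered ≈ 22.9 W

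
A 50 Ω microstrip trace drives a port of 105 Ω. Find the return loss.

Γ = (105 − 50)/(105 + 50) = 0.355
RL = −20·log₁₀|Γ| = −20·log₁₀(0.355)

RL ≈ 9 dB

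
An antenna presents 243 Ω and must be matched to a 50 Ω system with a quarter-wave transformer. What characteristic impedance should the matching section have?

Z_qwt ≈ 110 Ω

Z_qwt = √(Z_0·R_L) = √(50 × 243) = √12150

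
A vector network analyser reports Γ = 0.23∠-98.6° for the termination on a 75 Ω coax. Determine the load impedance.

Z_L = Z_0·(1 + Γ)/(1 − Γ) = 75·(0.966 − j0.227)/(1.03 + j0.227)

Z_L ≈ 63.3 − j30.4 Ω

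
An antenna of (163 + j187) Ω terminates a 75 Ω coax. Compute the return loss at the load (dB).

Γ = (88 + j187)/(238 + j187), |Γ| = 0.683
RL = −20·log₁₀|Γ| = −20·log₁₀(0.683)

RL ≈ 3.31 dB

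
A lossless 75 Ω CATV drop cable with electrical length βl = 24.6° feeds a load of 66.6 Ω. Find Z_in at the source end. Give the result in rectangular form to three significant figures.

tan(βl) = tan(24.6°) = 0.458
Z_in = Z_0·(Z_L + jZ_0·tanβl)/(Z_0 + jZ_L·tanβl)
     = 75·(66.6 + j34.3)/(75 + j30.5)

Z_in ≈ 69.1 + j6.23 Ω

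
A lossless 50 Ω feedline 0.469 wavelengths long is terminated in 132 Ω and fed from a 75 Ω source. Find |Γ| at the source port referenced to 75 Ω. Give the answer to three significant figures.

βl = 2π × 0.469 = 169°
tan(βl) = -0.197
Z_in = Z_0·(Z_L + jZ_0·tanβl)/(Z_0 + jZ_L·tanβl) = 108 + j46.3 Ω
Γ_s = (Z_in − Z_s)/(Z_in + Z_s) = (32.9 + j46.3)/(183 + j46.3), |Γ_s| = 0.301

|Γ| ≈ 0.301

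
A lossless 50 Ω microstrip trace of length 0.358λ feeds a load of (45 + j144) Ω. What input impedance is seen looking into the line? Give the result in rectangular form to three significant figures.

βl = 2π × 0.358 = 129°
tan(βl) = tan(129°) = -1.24
Z_in = Z_0·(Z_L + jZ_0·tanβl)/(Z_0 + jZ_L·tanβl)
     = 50·(45 + j82)/(229 − j55.8)

Z_in ≈ 5.16 + j19.2 Ω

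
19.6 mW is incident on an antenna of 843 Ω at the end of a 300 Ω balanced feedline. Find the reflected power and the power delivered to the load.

P_reflected ≈ 4.42 mW; P_delivered ≈ 15.2 mW

Γ = (843 − 300)/(843 + 300) = 0.475
|Γ|² = 0.226
P_refl = |Γ|²·P_inc = 4.42 mW, P_del = (1 − |Γ|²)·P_inc = 15.2 mW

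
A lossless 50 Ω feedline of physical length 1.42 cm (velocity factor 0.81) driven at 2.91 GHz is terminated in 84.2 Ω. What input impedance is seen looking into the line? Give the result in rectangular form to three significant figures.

λ = v/f = 0.81·c / 2.91 GHz = 0.0835 m
βl = 2π·l/λ = 2π × 0.17 = 61.2°
tan(βl) = tan(61.2°) = 1.82
Z_in = Z_0·(Z_L + jZ_0·tanβl)/(Z_0 + jZ_L·tanβl)
     = 50·(84.2 + j91)/(50 + j153)

Z_in ≈ 34.9 − j16.1 Ω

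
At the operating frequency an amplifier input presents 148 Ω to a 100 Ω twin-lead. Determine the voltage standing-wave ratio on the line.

VSWR ≈ 1.48

Γ = (148 − 100)/(148 + 100) = 0.194
VSWR = (1 + 0.194)/(1 − 0.194)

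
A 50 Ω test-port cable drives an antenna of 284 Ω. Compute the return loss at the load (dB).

Γ = (284 − 50)/(284 + 50) = 0.701
RL = −20·log₁₀|Γ| = −20·log₁₀(0.701)

RL ≈ 3.09 dB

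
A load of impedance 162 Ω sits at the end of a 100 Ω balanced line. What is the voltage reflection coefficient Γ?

Γ = (Z_L − Z_0)/(Z_L + Z_0) = (162 − 100)/(162 + 100) = 62/262

Γ = 0.237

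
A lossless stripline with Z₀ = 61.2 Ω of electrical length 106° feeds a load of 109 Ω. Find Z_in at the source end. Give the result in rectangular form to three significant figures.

Z_in ≈ 36.2 + j11.7 Ω

tan(βl) = tan(106°) = -3.49
Z_in = Z_0·(Z_L + jZ_0·tanβl)/(Z_0 + jZ_L·tanβl)
     = 61.2·(109 − j213)/(61.2 − j380)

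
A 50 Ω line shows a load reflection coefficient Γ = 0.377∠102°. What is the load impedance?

Z_L = Z_0·(1 + Γ)/(1 − Γ) = 50·(0.922 + j0.369)/(1.08 − j0.369)

Z_L ≈ 33 + j28.4 Ω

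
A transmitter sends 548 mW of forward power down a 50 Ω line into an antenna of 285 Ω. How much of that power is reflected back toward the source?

P_reflected ≈ 270 mW

Γ = (285 − 50)/(285 + 50) = 0.701
|Γ|² = 0.492
P_refl = |Γ|²·P_inc = 270 mW, P_del = (1 − |Γ|²)·P_inc = 278 mW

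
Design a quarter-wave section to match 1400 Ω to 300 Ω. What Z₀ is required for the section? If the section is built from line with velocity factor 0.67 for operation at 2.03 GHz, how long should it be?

Z_qwt = √(Z_0·R_L) = √(300 × 1400) = √420000
λ = 0.67·c/f = 0.099 m, so l = λ/4 = 0.0248 m

Z_qwt ≈ 648 Ω; length ≈ 2.48 cm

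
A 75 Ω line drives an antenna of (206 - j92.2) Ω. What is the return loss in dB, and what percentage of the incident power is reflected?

RL ≈ 5.33 dB; 29.3% of incident power reflected

Γ = (131 − j92.2)/(281 − j92.2), |Γ| = 0.542
RL = −20·log₁₀(0.542) = 5.33 dB
P_refl/P_inc = |Γ|² = 0.293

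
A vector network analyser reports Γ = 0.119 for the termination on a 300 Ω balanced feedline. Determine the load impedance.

Z_L = Z_0·(1 + Γ)/(1 − Γ) = 300·(1.12)/(0.881)

Z_L ≈ 381 Ω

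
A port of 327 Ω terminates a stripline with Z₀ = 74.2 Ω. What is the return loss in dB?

Γ = (327 − 74.2)/(327 + 74.2) = 0.63
RL = −20·log₁₀|Γ| = −20·log₁₀(0.63)

RL ≈ 4.01 dB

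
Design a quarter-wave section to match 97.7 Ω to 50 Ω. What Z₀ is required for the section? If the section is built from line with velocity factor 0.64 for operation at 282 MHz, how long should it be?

Z_qwt ≈ 69.9 Ω; length ≈ 17 cm

Z_qwt = √(Z_0·R_L) = √(50 × 97.7) = √4885
λ = 0.64·c/f = 0.681 m, so l = λ/4 = 0.17 m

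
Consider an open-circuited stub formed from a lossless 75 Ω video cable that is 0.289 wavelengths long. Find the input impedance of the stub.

βl = 2π × 0.289 = 104°
tan(βl) = -4
For an open-circuited stub, Z_in = −jZ_0·cot(βl) = −jZ_0/tan(βl)

Z_in ≈ +j18.8 Ω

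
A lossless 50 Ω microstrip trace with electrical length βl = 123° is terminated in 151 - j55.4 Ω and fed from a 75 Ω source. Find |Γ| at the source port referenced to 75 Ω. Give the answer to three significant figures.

tan(βl) = -1.54
Z_in = Z_0·(Z_L + jZ_0·tanβl)/(Z_0 + jZ_L·tanβl) = 23 + j36 Ω
Γ_s = (Z_in − Z_s)/(Z_in + Z_s) = (-52 + j36)/(98 + j36), |Γ_s| = 0.606

|Γ| ≈ 0.606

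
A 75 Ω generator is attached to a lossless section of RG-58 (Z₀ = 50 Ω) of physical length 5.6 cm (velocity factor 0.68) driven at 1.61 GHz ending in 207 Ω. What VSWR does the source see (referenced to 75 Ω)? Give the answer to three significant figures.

VSWR ≈ 3.23

λ = v/f = 0.68·c / 1.61 GHz = 0.127 m
βl = 2π·l/λ = 2π × 0.442 = 159°
tan(βl) = -0.382
Z_in = Z_0·(Z_L + jZ_0·tanβl)/(Z_0 + jZ_L·tanβl) = 67.8 + j88.1 Ω
Γ_s = (Z_in − Z_s)/(Z_in + Z_s) = (-7.19 + j88.1)/(143 + j88.1), |Γ_s| = 0.527
VSWR = (1 + |Γ_s|)/(1 − |Γ_s|)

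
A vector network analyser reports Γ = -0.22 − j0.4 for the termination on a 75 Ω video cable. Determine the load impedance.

Z_L ≈ 36 − j36.4 Ω

Z_L = Z_0·(1 + Γ)/(1 − Γ) = 75·(0.78 − j0.4)/(1.22 + j0.4)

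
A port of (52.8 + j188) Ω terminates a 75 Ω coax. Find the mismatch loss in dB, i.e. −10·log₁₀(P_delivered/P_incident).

mismatch loss ≈ 5.14 dB

Γ = (-22.2 + j188)/(127.8 + j188), |Γ| = 0.833
|Γ|² = 0.693, so P_del/P_inc = 1 − |Γ|² = 0.307
ML = −10·log₁₀(1 − |Γ|²)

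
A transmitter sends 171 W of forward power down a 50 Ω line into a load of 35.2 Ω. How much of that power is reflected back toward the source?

Γ = (35.2 − 50)/(35.2 + 50) = -0.174
|Γ|² = 0.0302
P_refl = |Γ|²·P_inc = 5.16 W, P_del = (1 − |Γ|²)·P_inc = 166 W

P_reflected ≈ 5.16 W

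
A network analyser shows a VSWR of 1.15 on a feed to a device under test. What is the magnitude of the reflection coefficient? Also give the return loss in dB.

|Γ| ≈ 0.0698; return loss ≈ 23.1 dB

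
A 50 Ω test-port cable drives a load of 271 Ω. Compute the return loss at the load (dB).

RL ≈ 3.24 dB

Γ = (271 − 50)/(271 + 50) = 0.688
RL = −20·log₁₀|Γ| = −20·log₁₀(0.688)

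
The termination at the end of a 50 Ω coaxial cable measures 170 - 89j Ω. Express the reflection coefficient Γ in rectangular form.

Γ ≈ 0.609 − j0.158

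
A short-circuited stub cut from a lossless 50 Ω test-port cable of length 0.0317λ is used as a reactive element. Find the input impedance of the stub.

Z_in ≈ +j10.1 Ω

βl = 2π × 0.0317 = 11.4°
tan(βl) = 0.202
For a short-circuited stub, Z_in = jZ_0·tan(βl)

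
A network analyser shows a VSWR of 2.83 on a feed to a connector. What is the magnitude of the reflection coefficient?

|Γ| = (S − 1)/(S + 1) = (2.83 − 1)/(2.83 + 1) = 1.83/3.83

|Γ| ≈ 0.478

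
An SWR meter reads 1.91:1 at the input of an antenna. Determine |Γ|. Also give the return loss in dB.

|Γ| = (S − 1)/(S + 1) = (1.91 − 1)/(1.91 + 1) = 0.91/2.91
RL = −20·log₁₀|Γ| = −20·log₁₀(0.313)

|Γ| ≈ 0.313; return loss ≈ 10.1 dB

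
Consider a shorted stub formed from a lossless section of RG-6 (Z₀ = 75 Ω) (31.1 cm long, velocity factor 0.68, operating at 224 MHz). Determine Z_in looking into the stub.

λ = v/f = 0.68·c / 224 MHz = 0.911 m
βl = 2π·l/λ = 2π × 0.341 = 123°
tan(βl) = -1.54
For a shorted stub, Z_in = jZ_0·tan(βl)

Z_in ≈ −j116 Ω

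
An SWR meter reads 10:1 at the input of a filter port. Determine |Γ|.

|Γ| = (S − 1)/(S + 1) = (10 − 1)/(10 + 1) = 9/11

|Γ| ≈ 0.818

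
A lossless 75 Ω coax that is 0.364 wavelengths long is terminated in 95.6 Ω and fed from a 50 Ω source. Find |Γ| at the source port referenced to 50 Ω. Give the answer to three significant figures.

βl = 2π × 0.364 = 131°
tan(βl) = -1.15
Z_in = Z_0·(Z_L + jZ_0·tanβl)/(Z_0 + jZ_L·tanβl) = 70.5 + j17.1 Ω
Γ_s = (Z_in − Z_s)/(Z_in + Z_s) = (20.5 + j17.1)/(121 + j17.1), |Γ_s| = 0.22

|Γ| ≈ 0.22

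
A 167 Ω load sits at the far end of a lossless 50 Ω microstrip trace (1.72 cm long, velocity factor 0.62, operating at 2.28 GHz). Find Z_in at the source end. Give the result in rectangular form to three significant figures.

Z_in ≈ 15.8 − j11.4 Ω

λ = v/f = 0.62·c / 2.28 GHz = 0.0816 m
βl = 2π·l/λ = 2π × 0.211 = 75.9°
tan(βl) = tan(75.9°) = 3.98
Z_in = Z_0·(Z_L + jZ_0·tanβl)/(Z_0 + jZ_L·tanβl)
     = 50·(167 + j199)/(50 + j665)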